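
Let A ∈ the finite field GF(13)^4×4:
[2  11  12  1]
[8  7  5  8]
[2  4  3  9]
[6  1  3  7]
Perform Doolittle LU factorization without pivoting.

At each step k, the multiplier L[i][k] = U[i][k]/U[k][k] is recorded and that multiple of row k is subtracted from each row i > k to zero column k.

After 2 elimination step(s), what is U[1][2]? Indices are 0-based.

Step 1: pivot at (0,0) is 2.
  row1 ← row1 − (4)·row0  ⇒  L[1][0]=4, U row1=(0, 2, 9, 4)
  row2 ← row2 − (1)·row0  ⇒  L[2][0]=1, U row2=(0, 6, 4, 8)
  row3 ← row3 − (3)·row0  ⇒  L[3][0]=3, U row3=(0, 7, 6, 4)
Step 2: pivot at (1,1) is 2.
  row2 ← row2 − (3)·row1  ⇒  L[2][1]=3, U row2=(0, 0, 3, 9)
  row3 ← row3 − (10)·row1  ⇒  L[3][1]=10, U row3=(0, 0, 7, 3)

U[1][2] = 9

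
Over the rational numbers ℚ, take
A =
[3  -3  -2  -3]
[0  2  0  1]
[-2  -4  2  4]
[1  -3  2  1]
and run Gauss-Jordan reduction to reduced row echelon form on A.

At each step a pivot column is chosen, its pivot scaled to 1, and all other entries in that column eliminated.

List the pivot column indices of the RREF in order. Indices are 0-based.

pivot columns: 0, 1, 2, 3

step 1: normalize row 0 (÷3) = (1, -1, -2/3, -1)
  row 2: subtract -2×row0 = (0, -6, 2/3, 2)
  row 3: subtract 1×row0 = (0, -2, 8/3, 2)
step 2: normalize row 1 (÷2) = (0, 1, 0, 1/2)
  row 0: subtract -1×row1 = (1, 0, -2/3, -1/2)
  row 2: subtract -6×row1 = (0, 0, 2/3, 5)
  row 3: subtract -2×row1 = (0, 0, 8/3, 3)
step 3: normalize row 2 (÷2/3) = (0, 0, 1, 15/2)
  row 0: subtract -2/3×row2 = (1, 0, 0, 9/2)
  row 3: subtract 8/3×row2 = (0, 0, 0, -17)
step 4: normalize row 3 (÷-17) = (0, 0, 0, 1)
  row 0: subtract 9/2×row3 = (1, 0, 0, 0)
  row 1: subtract 1/2×row3 = (0, 1, 0, 0)
  row 2: subtract 15/2×row3 = (0, 0, 1, 0)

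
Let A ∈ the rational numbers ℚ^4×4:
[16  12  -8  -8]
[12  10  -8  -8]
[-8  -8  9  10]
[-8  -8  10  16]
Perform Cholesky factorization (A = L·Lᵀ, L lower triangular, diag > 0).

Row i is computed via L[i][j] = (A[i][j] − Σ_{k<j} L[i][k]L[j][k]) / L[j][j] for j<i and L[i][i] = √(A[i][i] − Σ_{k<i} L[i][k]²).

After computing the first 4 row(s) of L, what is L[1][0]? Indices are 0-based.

Step 1: L[0][0] = √(16) = 4.
  L[1][0] = (12) / L[0][0] = 3.
Step 2: L[1][1] = √(1) = 1.
  L[2][0] = (-8) / L[0][0] = -2.
  L[2][1] = (-2) / L[1][1] = -2.
Step 3: L[2][2] = √(1) = 1.
  L[3][0] = (-8) / L[0][0] = -2.
  L[3][1] = (-2) / L[1][1] = -2.
  L[3][2] = (2) / L[2][2] = 2.
Step 4: L[3][3] = √(4) = 2.

L[1][0] = 3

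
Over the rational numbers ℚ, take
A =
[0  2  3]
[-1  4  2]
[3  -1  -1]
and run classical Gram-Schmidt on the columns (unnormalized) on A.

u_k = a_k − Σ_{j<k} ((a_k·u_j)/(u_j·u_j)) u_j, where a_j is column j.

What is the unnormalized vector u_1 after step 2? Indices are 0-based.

u_1 = (2, 33/10, 11/10)

Step 1: u_0 = a_0 = (0, -1, 3).
Step 2: u_1 = a_1 − (-7/10)·u_0 = (2, 33/10, 11/10).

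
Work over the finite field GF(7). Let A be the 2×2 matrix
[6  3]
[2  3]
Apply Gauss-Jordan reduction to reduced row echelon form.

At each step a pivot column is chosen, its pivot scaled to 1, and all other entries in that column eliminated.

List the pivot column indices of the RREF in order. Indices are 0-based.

step 1: normalize row 0 (÷6) = (1, 4)
  row 1: subtract 2×row0 = (0, 2)
step 2: normalize row 1 (÷2) = (0, 1)
  row 0: subtract 4×row1 = (1, 0)

pivot columns: 0, 1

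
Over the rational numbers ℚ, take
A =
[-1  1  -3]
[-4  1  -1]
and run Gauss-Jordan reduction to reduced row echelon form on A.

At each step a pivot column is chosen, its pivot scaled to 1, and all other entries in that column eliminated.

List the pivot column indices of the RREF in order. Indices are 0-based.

pivot columns: 0, 1

pivot(0,0)=-1: scale R0 → (1, -1, 3)
  clear (1,0): R1 −= (-4)R0 → (0, -3, 11)
pivot(1,1)=-3: scale R1 → (0, 1, -11/3)
  clear (0,1): R0 −= (-1)R1 → (1, 0, -2/3)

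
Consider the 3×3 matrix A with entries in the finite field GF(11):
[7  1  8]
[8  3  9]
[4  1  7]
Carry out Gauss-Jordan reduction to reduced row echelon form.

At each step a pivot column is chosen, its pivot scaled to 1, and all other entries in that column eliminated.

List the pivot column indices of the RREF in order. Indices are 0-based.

pivot columns: 0, 1, 2

pivot(0,0)=7: scale R0 → (1, 8, 9)
  clear (1,0): R1 −= (8)R0 → (0, 5, 3)
  clear (2,0): R2 −= (4)R0 → (0, 2, 4)
pivot(1,1)=5: scale R1 → (0, 1, 5)
  clear (0,1): R0 −= (8)R1 → (1, 0, 2)
  clear (2,1): R2 −= (2)R1 → (0, 0, 5)
pivot(2,2)=5: scale R2 → (0, 0, 1)
  clear (0,2): R0 −= (2)R2 → (1, 0, 0)
  clear (1,2): R1 −= (5)R2 → (0, 1, 0)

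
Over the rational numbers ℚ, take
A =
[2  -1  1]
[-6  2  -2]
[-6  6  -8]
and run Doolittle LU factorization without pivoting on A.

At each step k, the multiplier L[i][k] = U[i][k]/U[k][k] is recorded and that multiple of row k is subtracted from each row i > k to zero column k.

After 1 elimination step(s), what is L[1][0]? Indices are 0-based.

L[1][0] = -3

[col 0] pivot 2
  R1 -= -3*R0 → (0, -1, 1)  (L[1][0] := -3)
  R2 -= -3*R0 → (0, 3, -5)  (L[2][0] := -3)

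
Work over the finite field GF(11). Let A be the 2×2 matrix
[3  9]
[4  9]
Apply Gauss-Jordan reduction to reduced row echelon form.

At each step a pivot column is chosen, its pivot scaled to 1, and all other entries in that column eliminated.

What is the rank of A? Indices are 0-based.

[1] R0 /= 3  ⇒  (1, 3)
     R1 -= 4·R0  ⇒  (0, 8)
[2] R1 /= 8  ⇒  (0, 1)
     R0 -= 3·R1  ⇒  (1, 0)

rank = 2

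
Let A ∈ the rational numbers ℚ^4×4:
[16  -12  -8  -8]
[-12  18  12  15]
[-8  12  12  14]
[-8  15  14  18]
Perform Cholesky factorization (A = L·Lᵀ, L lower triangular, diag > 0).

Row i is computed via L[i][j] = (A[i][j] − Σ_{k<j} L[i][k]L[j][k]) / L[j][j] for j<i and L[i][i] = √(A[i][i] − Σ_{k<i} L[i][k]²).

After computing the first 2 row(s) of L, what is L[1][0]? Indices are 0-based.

L[1][0] = -3

Step 1: L[0][0] = √(16) = 4.
  L[1][0] = (-12) / L[0][0] = -3.
Step 2: L[1][1] = √(9) = 3.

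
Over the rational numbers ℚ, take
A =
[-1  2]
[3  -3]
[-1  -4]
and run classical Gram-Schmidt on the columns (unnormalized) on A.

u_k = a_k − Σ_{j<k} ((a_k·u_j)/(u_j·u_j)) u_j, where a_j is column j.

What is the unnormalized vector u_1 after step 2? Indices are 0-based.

u_1 = (15/11, -12/11, -51/11)

Step 1: u_0 = a_0 = (-1, 3, -1).
Step 2: u_1 = a_1 − (-7/11)·u_0 = (15/11, -12/11, -51/11).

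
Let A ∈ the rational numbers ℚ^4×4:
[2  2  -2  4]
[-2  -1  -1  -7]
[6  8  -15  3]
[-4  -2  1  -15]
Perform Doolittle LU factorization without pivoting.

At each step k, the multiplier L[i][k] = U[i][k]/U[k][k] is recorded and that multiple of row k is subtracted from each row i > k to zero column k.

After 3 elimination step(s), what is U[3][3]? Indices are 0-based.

[col 0] pivot 2
  R1 -= -1*R0 → (0, 1, -3, -3)  (L[1][0] := -1)
  R2 -= 3*R0 → (0, 2, -9, -9)  (L[2][0] := 3)
  R3 -= -2*R0 → (0, 2, -3, -7)  (L[3][0] := -2)
[col 1] pivot 1
  R2 -= 2*R1 → (0, 0, -3, -3)  (L[2][1] := 2)
  R3 -= 2*R1 → (0, 0, 3, -1)  (L[3][1] := 2)
[col 2] pivot -3
  R3 -= -1*R2 → (0, 0, 0, -4)  (L[3][2] := -1)

U[3][3] = -4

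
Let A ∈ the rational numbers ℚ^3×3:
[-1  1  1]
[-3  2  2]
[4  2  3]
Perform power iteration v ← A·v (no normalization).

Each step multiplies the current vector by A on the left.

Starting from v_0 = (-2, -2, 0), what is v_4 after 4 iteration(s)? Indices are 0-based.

v_0 = (-2, -2, 0).
v_1 = A·v_0 = (0, 2, -12).
v_2 = A·v_1 = (-10, -20, -32).
v_3 = A·v_2 = (-42, -74, -176).
v_4 = A·v_3 = (-208, -374, -844).

v_4 = (-208, -374, -844)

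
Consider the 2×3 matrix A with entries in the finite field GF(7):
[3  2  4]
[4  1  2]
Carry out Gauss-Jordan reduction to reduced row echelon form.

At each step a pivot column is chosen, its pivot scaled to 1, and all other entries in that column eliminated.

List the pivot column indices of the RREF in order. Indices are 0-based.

[1] R0 /= 3  ⇒  (1, 3, 6)
     R1 -= 4·R0  ⇒  (0, 3, 6)
[2] R1 /= 3  ⇒  (0, 1, 2)
     R0 -= 3·R1  ⇒  (1, 0, 0)

pivot columns: 0, 1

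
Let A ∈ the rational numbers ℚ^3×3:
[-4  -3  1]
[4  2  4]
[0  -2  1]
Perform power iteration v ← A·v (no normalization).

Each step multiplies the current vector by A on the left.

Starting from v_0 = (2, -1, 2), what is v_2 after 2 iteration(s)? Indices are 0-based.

v_0 = (2, -1, 2).
v_1 = A·v_0 = (-3, 14, 4).
v_2 = A·v_1 = (-26, 32, -24).

v_2 = (-26, 32, -24)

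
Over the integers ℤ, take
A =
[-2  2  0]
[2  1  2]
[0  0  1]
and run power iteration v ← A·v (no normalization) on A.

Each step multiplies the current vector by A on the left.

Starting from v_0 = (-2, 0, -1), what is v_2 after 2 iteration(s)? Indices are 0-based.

v_0 = (-2, 0, -1).
v_1 = A·v_0 = (4, -6, -1).
v_2 = A·v_1 = (-20, 0, -1).

v_2 = (-20, 0, -1)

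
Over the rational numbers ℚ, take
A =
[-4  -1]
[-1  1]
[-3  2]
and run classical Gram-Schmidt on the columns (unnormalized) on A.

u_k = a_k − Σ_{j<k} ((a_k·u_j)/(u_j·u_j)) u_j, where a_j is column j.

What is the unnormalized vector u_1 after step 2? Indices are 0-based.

u_1 = (-19/13, 23/26, 43/26)

Step 1: u_0 = a_0 = (-4, -1, -3).
Step 2: u_1 = a_1 − (-3/26)·u_0 = (-19/13, 23/26, 43/26).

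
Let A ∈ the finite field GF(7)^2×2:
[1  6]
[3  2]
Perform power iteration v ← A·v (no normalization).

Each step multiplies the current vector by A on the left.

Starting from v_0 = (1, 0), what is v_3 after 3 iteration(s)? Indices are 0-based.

v_3 = (3, 5)

v_0 = (1, 0).
v_1 = A·v_0 = (1, 3).
v_2 = A·v_1 = (5, 2).
v_3 = A·v_2 = (3, 5).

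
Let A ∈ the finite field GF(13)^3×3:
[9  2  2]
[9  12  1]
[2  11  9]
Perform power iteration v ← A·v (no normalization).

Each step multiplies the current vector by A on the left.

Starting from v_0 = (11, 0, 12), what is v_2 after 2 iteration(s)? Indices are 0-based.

v_2 = (3, 8, 11)

v_0 = (11, 0, 12).
v_1 = A·v_0 = (6, 7, 0).
v_2 = A·v_1 = (3, 8, 11).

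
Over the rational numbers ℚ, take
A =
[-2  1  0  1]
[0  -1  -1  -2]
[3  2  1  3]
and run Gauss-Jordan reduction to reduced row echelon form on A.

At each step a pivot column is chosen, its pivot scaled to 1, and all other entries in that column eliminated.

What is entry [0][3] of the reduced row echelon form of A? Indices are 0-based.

step 1: normalize row 0 (÷-2) = (1, -1/2, 0, -1/2)
  row 2: subtract 3×row0 = (0, 7/2, 1, 9/2)
step 2: normalize row 1 (÷-1) = (0, 1, 1, 2)
  row 0: subtract -1/2×row1 = (1, 0, 1/2, 1/2)
  row 2: subtract 7/2×row1 = (0, 0, -5/2, -5/2)
step 3: normalize row 2 (÷-5/2) = (0, 0, 1, 1)
  row 0: subtract 1/2×row2 = (1, 0, 0, 0)
  row 1: subtract 1×row2 = (0, 1, 0, 1)

M[0][3] = 0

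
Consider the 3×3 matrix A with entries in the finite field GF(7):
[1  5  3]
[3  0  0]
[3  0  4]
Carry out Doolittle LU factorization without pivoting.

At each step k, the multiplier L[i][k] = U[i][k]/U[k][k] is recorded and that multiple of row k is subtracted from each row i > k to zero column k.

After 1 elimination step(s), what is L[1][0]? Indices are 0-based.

[col 0] pivot 1
  R1 -= 3*R0 → (0, 6, 5)  (L[1][0] := 3)
  R2 -= 3*R0 → (0, 6, 2)  (L[2][0] := 3)

L[1][0] = 3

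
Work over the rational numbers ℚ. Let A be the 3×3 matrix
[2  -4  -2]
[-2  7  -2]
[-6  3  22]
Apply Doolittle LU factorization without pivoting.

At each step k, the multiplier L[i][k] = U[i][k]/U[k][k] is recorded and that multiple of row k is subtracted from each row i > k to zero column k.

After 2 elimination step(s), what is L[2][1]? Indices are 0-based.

Step 1: pivot at (0,0) is 2.
  row1 ← row1 − (-1)·row0  ⇒  L[1][0]=-1, U row1=(0, 3, -4)
  row2 ← row2 − (-3)·row0  ⇒  L[2][0]=-3, U row2=(0, -9, 16)
Step 2: pivot at (1,1) is 3.
  row2 ← row2 − (-3)·row1  ⇒  L[2][1]=-3, U row2=(0, 0, 4)

L[2][1] = -3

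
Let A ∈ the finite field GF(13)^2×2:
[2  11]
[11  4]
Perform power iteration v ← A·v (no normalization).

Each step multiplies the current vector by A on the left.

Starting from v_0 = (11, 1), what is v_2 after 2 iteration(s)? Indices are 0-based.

v_0 = (11, 1).
v_1 = A·v_0 = (7, 8).
v_2 = A·v_1 = (11, 5).

v_2 = (11, 5)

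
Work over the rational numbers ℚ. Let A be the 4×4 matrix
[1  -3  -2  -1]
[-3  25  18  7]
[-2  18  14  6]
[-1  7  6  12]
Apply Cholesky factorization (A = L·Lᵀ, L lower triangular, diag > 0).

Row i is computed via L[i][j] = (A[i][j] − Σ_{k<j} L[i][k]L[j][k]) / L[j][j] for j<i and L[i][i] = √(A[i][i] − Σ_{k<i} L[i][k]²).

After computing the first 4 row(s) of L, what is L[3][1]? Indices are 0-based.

Step 1: L[0][0] = √(1) = 1.
  L[1][0] = (-3) / L[0][0] = -3.
Step 2: L[1][1] = √(16) = 4.
  L[2][0] = (-2) / L[0][0] = -2.
  L[2][1] = (12) / L[1][1] = 3.
Step 3: L[2][2] = √(1) = 1.
  L[3][0] = (-1) / L[0][0] = -1.
  L[3][1] = (4) / L[1][1] = 1.
  L[3][2] = (1) / L[2][2] = 1.
Step 4: L[3][3] = √(9) = 3.

L[3][1] = 1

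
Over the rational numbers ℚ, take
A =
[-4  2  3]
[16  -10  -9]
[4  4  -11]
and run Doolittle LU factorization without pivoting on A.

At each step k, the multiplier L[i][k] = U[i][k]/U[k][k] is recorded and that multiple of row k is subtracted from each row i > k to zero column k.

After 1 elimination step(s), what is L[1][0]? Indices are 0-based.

Step 1: pivot at (0,0) is -4.
  row1 ← row1 − (-4)·row0  ⇒  L[1][0]=-4, U row1=(0, -2, 3)
  row2 ← row2 − (-1)·row0  ⇒  L[2][0]=-1, U row2=(0, 6, -8)

L[1][0] = -4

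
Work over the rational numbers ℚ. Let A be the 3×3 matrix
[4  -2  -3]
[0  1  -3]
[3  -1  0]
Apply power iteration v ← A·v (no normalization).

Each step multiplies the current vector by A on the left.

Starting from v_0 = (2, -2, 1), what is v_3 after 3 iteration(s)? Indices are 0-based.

v_3 = (50, -125, 95)

v_0 = (2, -2, 1).
v_1 = A·v_0 = (9, -5, 8).
v_2 = A·v_1 = (22, -29, 32).
v_3 = A·v_2 = (50, -125, 95).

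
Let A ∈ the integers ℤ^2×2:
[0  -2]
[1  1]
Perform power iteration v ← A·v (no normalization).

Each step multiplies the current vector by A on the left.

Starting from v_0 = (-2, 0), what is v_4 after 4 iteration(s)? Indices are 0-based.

v_4 = (-4, 6)

v_0 = (-2, 0).
v_1 = A·v_0 = (0, -2).
v_2 = A·v_1 = (4, -2).
v_3 = A·v_2 = (4, 2).
v_4 = A·v_3 = (-4, 6).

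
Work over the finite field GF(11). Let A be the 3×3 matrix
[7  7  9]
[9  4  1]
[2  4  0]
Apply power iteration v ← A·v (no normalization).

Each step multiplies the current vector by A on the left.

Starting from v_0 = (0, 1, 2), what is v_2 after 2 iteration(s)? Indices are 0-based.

v_0 = (0, 1, 2).
v_1 = A·v_0 = (3, 6, 4).
v_2 = A·v_1 = (0, 0, 8).

v_2 = (0, 0, 8)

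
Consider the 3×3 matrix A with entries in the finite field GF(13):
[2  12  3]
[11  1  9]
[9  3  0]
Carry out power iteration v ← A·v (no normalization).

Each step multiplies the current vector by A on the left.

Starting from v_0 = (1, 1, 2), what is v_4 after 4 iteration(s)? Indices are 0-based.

v_0 = (1, 1, 2).
v_1 = A·v_0 = (7, 4, 12).
v_2 = A·v_1 = (7, 7, 10).
v_3 = A·v_2 = (11, 5, 6).
v_4 = A·v_3 = (9, 11, 10).

v_4 = (9, 11, 10)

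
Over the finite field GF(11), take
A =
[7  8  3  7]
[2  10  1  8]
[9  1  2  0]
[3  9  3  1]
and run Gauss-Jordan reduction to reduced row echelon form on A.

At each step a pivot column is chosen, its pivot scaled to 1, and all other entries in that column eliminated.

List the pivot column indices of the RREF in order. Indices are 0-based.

step 1: normalize row 0 (÷7) = (1, 9, 2, 1)
  row 1: subtract 2×row0 = (0, 3, 8, 6)
  row 2: subtract 9×row0 = (0, 8, 6, 2)
  row 3: subtract 3×row0 = (0, 4, 8, 9)
step 2: normalize row 1 (÷3) = (0, 1, 10, 2)
  row 0: subtract 9×row1 = (1, 0, 0, 5)
  row 2: subtract 8×row1 = (0, 0, 3, 8)
  row 3: subtract 4×row1 = (0, 0, 1, 1)
step 3: normalize row 2 (÷3) = (0, 0, 1, 10)
  row 1: subtract 10×row2 = (0, 1, 0, 1)
  row 3: subtract 1×row2 = (0, 0, 0, 2)
step 4: normalize row 3 (÷2) = (0, 0, 0, 1)
  row 0: subtract 5×row3 = (1, 0, 0, 0)
  row 1: subtract 1×row3 = (0, 1, 0, 0)
  row 2: subtract 10×row3 = (0, 0, 1, 0)

pivot columns: 0, 1, 2, 3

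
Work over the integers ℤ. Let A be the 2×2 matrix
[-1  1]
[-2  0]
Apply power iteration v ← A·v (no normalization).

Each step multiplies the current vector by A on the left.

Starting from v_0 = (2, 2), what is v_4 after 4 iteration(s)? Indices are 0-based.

v_0 = (2, 2).
v_1 = A·v_0 = (0, -4).
v_2 = A·v_1 = (-4, 0).
v_3 = A·v_2 = (4, 8).
v_4 = A·v_3 = (4, -8).

v_4 = (4, -8)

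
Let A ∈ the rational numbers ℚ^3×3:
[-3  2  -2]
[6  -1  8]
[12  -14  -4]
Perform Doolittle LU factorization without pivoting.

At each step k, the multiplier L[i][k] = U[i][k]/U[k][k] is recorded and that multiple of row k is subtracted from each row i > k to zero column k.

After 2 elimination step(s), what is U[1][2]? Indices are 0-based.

Step 1: pivot at (0,0) is -3.
  row1 ← row1 − (-2)·row0  ⇒  L[1][0]=-2, U row1=(0, 3, 4)
  row2 ← row2 − (-4)·row0  ⇒  L[2][0]=-4, U row2=(0, -6, -12)
Step 2: pivot at (1,1) is 3.
  row2 ← row2 − (-2)·row1  ⇒  L[2][1]=-2, U row2=(0, 0, -4)

U[1][2] = 4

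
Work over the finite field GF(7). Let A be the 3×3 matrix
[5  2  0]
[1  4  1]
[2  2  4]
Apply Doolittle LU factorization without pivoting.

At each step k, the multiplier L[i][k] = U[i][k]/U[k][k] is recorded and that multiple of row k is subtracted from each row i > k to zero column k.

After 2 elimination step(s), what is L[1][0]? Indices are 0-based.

k=0: U[0][0]=5
  eliminate (1,0): mult=3, new row 1: (0, 5, 1); set L[1][0]=3
  eliminate (2,0): mult=6, new row 2: (0, 4, 4); set L[2][0]=6
k=1: U[1][1]=5
  eliminate (2,1): mult=5, new row 2: (0, 0, 6); set L[2][1]=5

L[1][0] = 3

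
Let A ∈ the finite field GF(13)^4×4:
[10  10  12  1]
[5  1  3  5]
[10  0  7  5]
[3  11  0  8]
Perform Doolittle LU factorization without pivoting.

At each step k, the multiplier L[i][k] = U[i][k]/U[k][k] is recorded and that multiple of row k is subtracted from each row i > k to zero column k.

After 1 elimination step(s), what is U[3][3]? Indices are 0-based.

[col 0] pivot 10
  R1 -= 7*R0 → (0, 9, 10, 11)  (L[1][0] := 7)
  R2 -= 1*R0 → (0, 3, 8, 4)  (L[2][0] := 1)
  R3 -= 12*R0 → (0, 8, 12, 9)  (L[3][0] := 12)

U[3][3] = 9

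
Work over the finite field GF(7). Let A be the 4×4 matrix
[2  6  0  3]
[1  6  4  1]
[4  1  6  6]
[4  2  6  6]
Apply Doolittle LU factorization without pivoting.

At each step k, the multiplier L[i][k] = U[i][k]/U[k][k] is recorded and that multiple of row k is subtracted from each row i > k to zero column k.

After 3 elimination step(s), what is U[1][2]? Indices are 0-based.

U[1][2] = 4

k=0: U[0][0]=2
  eliminate (1,0): mult=4, new row 1: (0, 3, 4, 3); set L[1][0]=4
  eliminate (2,0): mult=2, new row 2: (0, 3, 6, 0); set L[2][0]=2
  eliminate (3,0): mult=2, new row 3: (0, 4, 6, 0); set L[3][0]=2
k=1: U[1][1]=3
  eliminate (2,1): mult=1, new row 2: (0, 0, 2, 4); set L[2][1]=1
  eliminate (3,1): mult=6, new row 3: (0, 0, 3, 3); set L[3][1]=6
k=2: U[2][2]=2
  eliminate (3,2): mult=5, new row 3: (0, 0, 0, 4); set L[3][2]=5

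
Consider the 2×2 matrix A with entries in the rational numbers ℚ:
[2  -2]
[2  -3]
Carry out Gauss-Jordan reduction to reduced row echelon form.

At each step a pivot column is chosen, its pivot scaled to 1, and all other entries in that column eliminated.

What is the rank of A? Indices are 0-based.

step 1: normalize row 0 (÷2) = (1, -1)
  row 1: subtract 2×row0 = (0, -1)
step 2: normalize row 1 (÷-1) = (0, 1)
  row 0: subtract -1×row1 = (1, 0)

rank = 2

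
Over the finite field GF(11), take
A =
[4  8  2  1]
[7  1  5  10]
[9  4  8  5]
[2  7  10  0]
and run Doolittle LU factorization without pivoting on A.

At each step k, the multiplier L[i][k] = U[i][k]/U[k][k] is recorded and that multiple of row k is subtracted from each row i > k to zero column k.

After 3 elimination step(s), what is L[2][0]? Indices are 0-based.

k=0: U[0][0]=4
  eliminate (1,0): mult=10, new row 1: (0, 9, 7, 0); set L[1][0]=10
  eliminate (2,0): mult=5, new row 2: (0, 8, 9, 0); set L[2][0]=5
  eliminate (3,0): mult=6, new row 3: (0, 3, 9, 5); set L[3][0]=6
k=1: U[1][1]=9
  eliminate (2,1): mult=7, new row 2: (0, 0, 4, 0); set L[2][1]=7
  eliminate (3,1): mult=4, new row 3: (0, 0, 3, 5); set L[3][1]=4
k=2: U[2][2]=4
  eliminate (3,2): mult=9, new row 3: (0, 0, 0, 5); set L[3][2]=9

L[2][0] = 5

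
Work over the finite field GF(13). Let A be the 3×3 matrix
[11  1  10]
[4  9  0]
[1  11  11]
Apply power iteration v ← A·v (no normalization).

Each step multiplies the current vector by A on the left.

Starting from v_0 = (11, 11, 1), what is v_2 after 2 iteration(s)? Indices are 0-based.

v_0 = (11, 11, 1).
v_1 = A·v_0 = (12, 0, 0).
v_2 = A·v_1 = (2, 9, 12).

v_2 = (2, 9, 12)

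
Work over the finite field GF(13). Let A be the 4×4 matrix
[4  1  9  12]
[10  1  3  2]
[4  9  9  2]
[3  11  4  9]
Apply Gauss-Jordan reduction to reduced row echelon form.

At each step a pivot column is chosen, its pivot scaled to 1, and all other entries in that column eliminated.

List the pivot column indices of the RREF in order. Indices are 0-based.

pivot(0,0)=4: scale R0 → (1, 10, 12, 3)
  clear (1,0): R1 −= (10)R0 → (0, 5, 0, 11)
  clear (2,0): R2 −= (4)R0 → (0, 8, 0, 3)
  clear (3,0): R3 −= (3)R0 → (0, 7, 7, 0)
pivot(1,1)=5: scale R1 → (0, 1, 0, 10)
  clear (0,1): R0 −= (10)R1 → (1, 0, 12, 7)
  clear (2,1): R2 −= (8)R1 → (0, 0, 0, 1)
  clear (3,1): R3 −= (7)R1 → (0, 0, 7, 8)
pivot(2,2): swap R2↔R3
pivot(2,2)=7: scale R2 → (0, 0, 1, 3)
  clear (0,2): R0 −= (12)R2 → (1, 0, 0, 10)
pivot(3,3)=1: scale R3 → (0, 0, 0, 1)
  clear (0,3): R0 −= (10)R3 → (1, 0, 0, 0)
  clear (1,3): R1 −= (10)R3 → (0, 1, 0, 0)
  clear (2,3): R2 −= (3)R3 → (0, 0, 1, 0)

pivot columns: 0, 1, 2, 3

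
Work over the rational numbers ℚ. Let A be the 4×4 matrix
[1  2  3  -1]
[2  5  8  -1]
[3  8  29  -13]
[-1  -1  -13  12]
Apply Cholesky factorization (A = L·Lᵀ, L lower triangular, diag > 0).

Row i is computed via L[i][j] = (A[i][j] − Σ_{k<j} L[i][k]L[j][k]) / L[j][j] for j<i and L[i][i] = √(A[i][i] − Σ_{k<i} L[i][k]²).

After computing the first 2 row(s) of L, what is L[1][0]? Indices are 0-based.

Step 1: L[0][0] = √(1) = 1.
  L[1][0] = (2) / L[0][0] = 2.
Step 2: L[1][1] = √(1) = 1.

L[1][0] = 2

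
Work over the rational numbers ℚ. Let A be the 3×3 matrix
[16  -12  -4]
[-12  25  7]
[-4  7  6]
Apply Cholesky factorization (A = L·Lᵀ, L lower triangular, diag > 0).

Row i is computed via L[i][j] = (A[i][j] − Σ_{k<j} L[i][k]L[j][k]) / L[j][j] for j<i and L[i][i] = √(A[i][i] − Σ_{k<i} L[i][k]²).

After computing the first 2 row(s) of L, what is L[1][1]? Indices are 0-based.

Step 1: L[0][0] = √(16) = 4.
  L[1][0] = (-12) / L[0][0] = -3.
Step 2: L[1][1] = √(16) = 4.

L[1][1] = 4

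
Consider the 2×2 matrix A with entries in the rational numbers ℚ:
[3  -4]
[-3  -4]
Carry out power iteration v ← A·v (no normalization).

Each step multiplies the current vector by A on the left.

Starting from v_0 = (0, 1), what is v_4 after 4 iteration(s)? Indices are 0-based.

v_0 = (0, 1).
v_1 = A·v_0 = (-4, -4).
v_2 = A·v_1 = (4, 28).
v_3 = A·v_2 = (-100, -124).
v_4 = A·v_3 = (196, 796).

v_4 = (196, 796)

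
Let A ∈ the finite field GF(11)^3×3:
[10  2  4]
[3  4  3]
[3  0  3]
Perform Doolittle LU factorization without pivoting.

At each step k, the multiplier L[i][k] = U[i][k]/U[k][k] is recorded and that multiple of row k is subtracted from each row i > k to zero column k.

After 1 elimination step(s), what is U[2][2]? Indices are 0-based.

k=0: U[0][0]=10
  eliminate (1,0): mult=8, new row 1: (0, 10, 4); set L[1][0]=8
  eliminate (2,0): mult=8, new row 2: (0, 6, 4); set L[2][0]=8

U[2][2] = 4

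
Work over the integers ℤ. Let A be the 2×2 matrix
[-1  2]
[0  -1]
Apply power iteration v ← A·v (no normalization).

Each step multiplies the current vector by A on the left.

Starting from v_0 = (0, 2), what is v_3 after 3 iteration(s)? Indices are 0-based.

v_3 = (12, -2)

v_0 = (0, 2).
v_1 = A·v_0 = (4, -2).
v_2 = A·v_1 = (-8, 2).
v_3 = A·v_2 = (12, -2).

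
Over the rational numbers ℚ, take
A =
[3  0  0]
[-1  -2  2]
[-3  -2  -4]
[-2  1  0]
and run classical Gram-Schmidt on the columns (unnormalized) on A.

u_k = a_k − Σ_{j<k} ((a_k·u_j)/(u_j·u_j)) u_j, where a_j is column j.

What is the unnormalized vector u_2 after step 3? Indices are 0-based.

Step 1: u_0 = a_0 = (3, -1, -3, -2).
Step 2: u_1 = a_1 − (6/23)·u_0 = (-18/23, -40/23, -28/23, 35/23).
Step 3: u_2 = a_2 − (10/23)·u_0 − (32/171)·u_1 = (-22/19, 472/171, -422/171, 100/171).

u_2 = (-22/19, 472/171, -422/171, 100/171)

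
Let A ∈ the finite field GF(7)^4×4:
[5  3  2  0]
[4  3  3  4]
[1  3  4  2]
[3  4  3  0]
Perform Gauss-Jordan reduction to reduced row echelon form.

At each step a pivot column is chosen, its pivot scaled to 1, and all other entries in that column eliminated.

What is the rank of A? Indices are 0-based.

rank = 4

[1] R0 /= 5  ⇒  (1, 2, 6, 0)
     R1 -= 4·R0  ⇒  (0, 2, 0, 4)
     R2 -= 1·R0  ⇒  (0, 1, 5, 2)
     R3 -= 3·R0  ⇒  (0, 5, 6, 0)
[2] R1 /= 2  ⇒  (0, 1, 0, 2)
     R0 -= 2·R1  ⇒  (1, 0, 6, 3)
     R2 -= 1·R1  ⇒  (0, 0, 5, 0)
     R3 -= 5·R1  ⇒  (0, 0, 6, 4)
[3] R2 /= 5  ⇒  (0, 0, 1, 0)
     R0 -= 6·R2  ⇒  (1, 0, 0, 3)
     R3 -= 6·R2  ⇒  (0, 0, 0, 4)
[4] R3 /= 4  ⇒  (0, 0, 0, 1)
     R0 -= 3·R3  ⇒  (1, 0, 0, 0)
     R1 -= 2·R3  ⇒  (0, 1, 0, 0)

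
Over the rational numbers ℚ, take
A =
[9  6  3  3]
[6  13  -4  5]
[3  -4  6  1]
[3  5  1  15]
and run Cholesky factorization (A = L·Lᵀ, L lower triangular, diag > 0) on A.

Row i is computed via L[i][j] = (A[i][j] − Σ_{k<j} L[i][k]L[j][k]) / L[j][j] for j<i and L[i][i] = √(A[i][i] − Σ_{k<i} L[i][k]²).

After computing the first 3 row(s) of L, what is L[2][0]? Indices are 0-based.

Step 1: L[0][0] = √(9) = 3.
  L[1][0] = (6) / L[0][0] = 2.
Step 2: L[1][1] = √(9) = 3.
  L[2][0] = (3) / L[0][0] = 1.
  L[2][1] = (-6) / L[1][1] = -2.
Step 3: L[2][2] = √(1) = 1.

L[2][0] = 1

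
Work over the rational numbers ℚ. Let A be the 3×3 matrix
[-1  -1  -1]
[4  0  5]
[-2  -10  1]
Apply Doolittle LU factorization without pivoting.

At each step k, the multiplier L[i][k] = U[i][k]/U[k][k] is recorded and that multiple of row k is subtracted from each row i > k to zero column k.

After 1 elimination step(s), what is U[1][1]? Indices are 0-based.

k=0: U[0][0]=-1
  eliminate (1,0): mult=-4, new row 1: (0, -4, 1); set L[1][0]=-4
  eliminate (2,0): mult=2, new row 2: (0, -8, 3); set L[2][0]=2

U[1][1] = -4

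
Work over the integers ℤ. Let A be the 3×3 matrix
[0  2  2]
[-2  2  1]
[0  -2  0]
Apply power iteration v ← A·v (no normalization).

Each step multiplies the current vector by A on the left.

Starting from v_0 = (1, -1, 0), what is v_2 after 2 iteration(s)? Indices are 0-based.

v_0 = (1, -1, 0).
v_1 = A·v_0 = (-2, -4, 2).
v_2 = A·v_1 = (-4, -2, 8).

v_2 = (-4, -2, 8)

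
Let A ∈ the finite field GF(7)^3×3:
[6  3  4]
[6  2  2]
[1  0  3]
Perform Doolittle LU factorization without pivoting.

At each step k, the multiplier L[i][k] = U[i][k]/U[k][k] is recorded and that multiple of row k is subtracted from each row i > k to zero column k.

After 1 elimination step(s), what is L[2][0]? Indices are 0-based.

k=0: U[0][0]=6
  eliminate (1,0): mult=1, new row 1: (0, 6, 5); set L[1][0]=1
  eliminate (2,0): mult=6, new row 2: (0, 3, 0); set L[2][0]=6

L[2][0] = 6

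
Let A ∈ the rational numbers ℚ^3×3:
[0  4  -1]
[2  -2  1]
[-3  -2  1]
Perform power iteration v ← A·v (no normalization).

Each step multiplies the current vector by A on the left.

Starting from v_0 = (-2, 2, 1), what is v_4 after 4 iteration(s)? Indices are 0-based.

v_4 = (-539, 539, -101)

v_0 = (-2, 2, 1).
v_1 = A·v_0 = (7, -7, 3).
v_2 = A·v_1 = (-31, 31, -4).
v_3 = A·v_2 = (128, -128, 27).
v_4 = A·v_3 = (-539, 539, -101).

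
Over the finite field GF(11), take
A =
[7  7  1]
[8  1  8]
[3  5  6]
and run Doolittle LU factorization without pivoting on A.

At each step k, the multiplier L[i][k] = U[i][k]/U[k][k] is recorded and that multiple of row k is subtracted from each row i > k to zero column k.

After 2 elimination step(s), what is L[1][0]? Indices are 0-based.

Step 1: pivot at (0,0) is 7.
  row1 ← row1 − (9)·row0  ⇒  L[1][0]=9, U row1=(0, 4, 10)
  row2 ← row2 − (2)·row0  ⇒  L[2][0]=2, U row2=(0, 2, 4)
Step 2: pivot at (1,1) is 4.
  row2 ← row2 − (6)·row1  ⇒  L[2][1]=6, U row2=(0, 0, 10)

L[1][0] = 9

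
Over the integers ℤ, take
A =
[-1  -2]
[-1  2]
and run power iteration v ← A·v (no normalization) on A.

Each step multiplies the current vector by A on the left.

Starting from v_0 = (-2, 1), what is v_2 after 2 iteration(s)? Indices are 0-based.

v_0 = (-2, 1).
v_1 = A·v_0 = (0, 4).
v_2 = A·v_1 = (-8, 8).

v_2 = (-8, 8)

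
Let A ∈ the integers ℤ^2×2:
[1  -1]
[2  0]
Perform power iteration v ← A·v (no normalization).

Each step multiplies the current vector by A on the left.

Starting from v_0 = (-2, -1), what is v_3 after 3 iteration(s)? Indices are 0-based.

v_3 = (5, 6)

v_0 = (-2, -1).
v_1 = A·v_0 = (-1, -4).
v_2 = A·v_1 = (3, -2).
v_3 = A·v_2 = (5, 6).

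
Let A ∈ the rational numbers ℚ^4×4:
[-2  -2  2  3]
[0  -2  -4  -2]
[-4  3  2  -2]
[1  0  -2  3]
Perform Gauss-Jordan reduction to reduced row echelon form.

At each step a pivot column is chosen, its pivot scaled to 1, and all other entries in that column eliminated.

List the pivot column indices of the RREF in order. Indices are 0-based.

pivot columns: 0, 1, 2, 3

[1] R0 /= -2  ⇒  (1, 1, -1, -3/2)
     R2 -= -4·R0  ⇒  (0, 7, -2, -8)
     R3 -= 1·R0  ⇒  (0, -1, -1, 9/2)
[2] R1 /= -2  ⇒  (0, 1, 2, 1)
     R0 -= 1·R1  ⇒  (1, 0, -3, -5/2)
     R2 -= 7·R1  ⇒  (0, 0, -16, -15)
     R3 -= -1·R1  ⇒  (0, 0, 1, 11/2)
[3] R2 /= -16  ⇒  (0, 0, 1, 15/16)
     R0 -= -3·R2  ⇒  (1, 0, 0, 5/16)
     R1 -= 2·R2  ⇒  (0, 1, 0, -7/8)
     R3 -= 1·R2  ⇒  (0, 0, 0, 73/16)
[4] R3 /= 73/16  ⇒  (0, 0, 0, 1)
     R0 -= 5/16·R3  ⇒  (1, 0, 0, 0)
     R1 -= -7/8·R3  ⇒  (0, 1, 0, 0)
     R2 -= 15/16·R3  ⇒  (0, 0, 1, 0)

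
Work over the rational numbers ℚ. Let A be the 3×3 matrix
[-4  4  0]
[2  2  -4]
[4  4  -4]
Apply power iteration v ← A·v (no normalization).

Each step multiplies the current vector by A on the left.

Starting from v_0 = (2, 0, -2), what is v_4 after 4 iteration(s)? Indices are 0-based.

v_4 = (3136, -1760, -2368)

v_0 = (2, 0, -2).
v_1 = A·v_0 = (-8, 12, 16).
v_2 = A·v_1 = (80, -56, -48).
v_3 = A·v_2 = (-544, 240, 288).
v_4 = A·v_3 = (3136, -1760, -2368).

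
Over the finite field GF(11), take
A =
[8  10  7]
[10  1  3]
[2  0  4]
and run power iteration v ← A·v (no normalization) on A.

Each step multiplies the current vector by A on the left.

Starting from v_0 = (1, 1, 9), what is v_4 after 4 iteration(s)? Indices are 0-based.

v_0 = (1, 1, 9).
v_1 = A·v_0 = (4, 5, 5).
v_2 = A·v_1 = (7, 5, 6).
v_3 = A·v_2 = (5, 5, 5).
v_4 = A·v_3 = (4, 4, 8).

v_4 = (4, 4, 8)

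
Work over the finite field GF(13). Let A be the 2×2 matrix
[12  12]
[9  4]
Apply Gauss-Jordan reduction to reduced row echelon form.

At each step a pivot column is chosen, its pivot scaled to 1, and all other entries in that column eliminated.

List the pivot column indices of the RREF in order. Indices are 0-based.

pivot columns: 0, 1

pivot(0,0)=12: scale R0 → (1, 1)
  clear (1,0): R1 −= (9)R0 → (0, 8)
pivot(1,1)=8: scale R1 → (0, 1)
  clear (0,1): R0 −= (1)R1 → (1, 0)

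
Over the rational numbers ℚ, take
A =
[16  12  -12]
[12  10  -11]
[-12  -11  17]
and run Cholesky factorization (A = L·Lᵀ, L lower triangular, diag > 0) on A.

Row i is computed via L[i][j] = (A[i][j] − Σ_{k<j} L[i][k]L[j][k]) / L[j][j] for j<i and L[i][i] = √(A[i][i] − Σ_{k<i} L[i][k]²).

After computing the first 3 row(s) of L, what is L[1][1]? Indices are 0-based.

L[1][1] = 1

Step 1: L[0][0] = √(16) = 4.
  L[1][0] = (12) / L[0][0] = 3.
Step 2: L[1][1] = √(1) = 1.
  L[2][0] = (-12) / L[0][0] = -3.
  L[2][1] = (-2) / L[1][1] = -2.
Step 3: L[2][2] = √(4) = 2.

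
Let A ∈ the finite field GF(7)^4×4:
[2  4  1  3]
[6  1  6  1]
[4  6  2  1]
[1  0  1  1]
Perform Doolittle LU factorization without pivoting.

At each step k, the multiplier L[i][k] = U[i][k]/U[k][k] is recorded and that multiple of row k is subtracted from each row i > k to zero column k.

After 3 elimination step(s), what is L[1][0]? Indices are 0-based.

k=0: U[0][0]=2
  eliminate (1,0): mult=3, new row 1: (0, 3, 3, 6); set L[1][0]=3
  eliminate (2,0): mult=2, new row 2: (0, 5, 0, 2); set L[2][0]=2
  eliminate (3,0): mult=4, new row 3: (0, 5, 4, 3); set L[3][0]=4
k=1: U[1][1]=3
  eliminate (2,1): mult=4, new row 2: (0, 0, 2, 6); set L[2][1]=4
  eliminate (3,1): mult=4, new row 3: (0, 0, 6, 0); set L[3][1]=4
k=2: U[2][2]=2
  eliminate (3,2): mult=3, new row 3: (0, 0, 0, 3); set L[3][2]=3

L[1][0] = 3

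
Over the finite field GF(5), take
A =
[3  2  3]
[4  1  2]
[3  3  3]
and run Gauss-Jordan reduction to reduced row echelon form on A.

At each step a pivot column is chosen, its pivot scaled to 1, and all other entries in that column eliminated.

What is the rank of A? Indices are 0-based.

step 1: normalize row 0 (÷3) = (1, 4, 1)
  row 1: subtract 4×row0 = (0, 0, 3)
  row 2: subtract 3×row0 = (0, 1, 0)
step 2: exchange rows 1,2
step 2: normalize row 1 (÷1) = (0, 1, 0)
  row 0: subtract 4×row1 = (1, 0, 1)
step 3: normalize row 2 (÷3) = (0, 0, 1)
  row 0: subtract 1×row2 = (1, 0, 0)

rank = 3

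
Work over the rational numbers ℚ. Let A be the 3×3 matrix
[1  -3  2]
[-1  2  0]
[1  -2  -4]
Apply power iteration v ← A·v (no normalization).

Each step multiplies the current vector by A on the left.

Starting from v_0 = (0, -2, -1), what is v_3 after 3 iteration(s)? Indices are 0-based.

v_0 = (0, -2, -1).
v_1 = A·v_0 = (4, -4, 8).
v_2 = A·v_1 = (32, -12, -20).
v_3 = A·v_2 = (28, -56, 136).

v_3 = (28, -56, 136)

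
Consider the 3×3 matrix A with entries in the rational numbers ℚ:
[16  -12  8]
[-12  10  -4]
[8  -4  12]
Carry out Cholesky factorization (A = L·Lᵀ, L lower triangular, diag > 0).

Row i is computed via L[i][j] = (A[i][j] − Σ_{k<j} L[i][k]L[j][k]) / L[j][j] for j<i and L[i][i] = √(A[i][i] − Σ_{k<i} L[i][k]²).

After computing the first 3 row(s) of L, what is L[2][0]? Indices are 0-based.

L[2][0] = 2

Step 1: L[0][0] = √(16) = 4.
  L[1][0] = (-12) / L[0][0] = -3.
Step 2: L[1][1] = √(1) = 1.
  L[2][0] = (8) / L[0][0] = 2.
  L[2][1] = (2) / L[1][1] = 2.
Step 3: L[2][2] = √(4) = 2.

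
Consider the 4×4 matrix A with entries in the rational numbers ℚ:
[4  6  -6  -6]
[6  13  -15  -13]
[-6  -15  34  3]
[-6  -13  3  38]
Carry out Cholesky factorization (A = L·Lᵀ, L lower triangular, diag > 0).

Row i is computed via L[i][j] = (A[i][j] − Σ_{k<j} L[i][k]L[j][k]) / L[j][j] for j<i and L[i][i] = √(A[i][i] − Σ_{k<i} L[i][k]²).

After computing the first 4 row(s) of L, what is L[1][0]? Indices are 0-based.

L[1][0] = 3

Step 1: L[0][0] = √(4) = 2.
  L[1][0] = (6) / L[0][0] = 3.
Step 2: L[1][1] = √(4) = 2.
  L[2][0] = (-6) / L[0][0] = -3.
  L[2][1] = (-6) / L[1][1] = -3.
Step 3: L[2][2] = √(16) = 4.
  L[3][0] = (-6) / L[0][0] = -3.
  L[3][1] = (-4) / L[1][1] = -2.
  L[3][2] = (-12) / L[2][2] = -3.
Step 4: L[3][3] = √(16) = 4.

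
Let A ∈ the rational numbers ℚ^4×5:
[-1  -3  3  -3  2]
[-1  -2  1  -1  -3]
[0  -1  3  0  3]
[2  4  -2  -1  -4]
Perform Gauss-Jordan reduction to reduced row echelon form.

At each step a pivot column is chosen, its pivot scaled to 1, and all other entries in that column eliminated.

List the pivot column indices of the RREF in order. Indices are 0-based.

pivot columns: 0, 1, 2, 3

step 1: normalize row 0 (÷-1) = (1, 3, -3, 3, -2)
  row 1: subtract -1×row0 = (0, 1, -2, 2, -5)
  row 3: subtract 2×row0 = (0, -2, 4, -7, 0)
step 2: normalize row 1 (÷1) = (0, 1, -2, 2, -5)
  row 0: subtract 3×row1 = (1, 0, 3, -3, 13)
  row 2: subtract -1×row1 = (0, 0, 1, 2, -2)
  row 3: subtract -2×row1 = (0, 0, 0, -3, -10)
step 3: normalize row 2 (÷1) = (0, 0, 1, 2, -2)
  row 0: subtract 3×row2 = (1, 0, 0, -9, 19)
  row 1: subtract -2×row2 = (0, 1, 0, 6, -9)
step 4: normalize row 3 (÷-3) = (0, 0, 0, 1, 10/3)
  row 0: subtract -9×row3 = (1, 0, 0, 0, 49)
  row 1: subtract 6×row3 = (0, 1, 0, 0, -29)
  row 2: subtract 2×row3 = (0, 0, 1, 0, -26/3)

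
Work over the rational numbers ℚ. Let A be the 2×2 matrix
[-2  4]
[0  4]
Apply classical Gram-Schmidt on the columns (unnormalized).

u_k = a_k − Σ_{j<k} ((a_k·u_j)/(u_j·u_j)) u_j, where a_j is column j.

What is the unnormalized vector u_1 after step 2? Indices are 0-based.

u_1 = (0, 4)

Step 1: u_0 = a_0 = (-2, 0).
Step 2: u_1 = a_1 − (-2)·u_0 = (0, 4).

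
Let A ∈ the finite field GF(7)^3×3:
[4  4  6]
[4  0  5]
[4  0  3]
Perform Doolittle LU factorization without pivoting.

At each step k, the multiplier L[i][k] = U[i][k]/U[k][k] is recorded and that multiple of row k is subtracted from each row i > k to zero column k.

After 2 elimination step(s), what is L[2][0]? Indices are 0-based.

L[2][0] = 1

[col 0] pivot 4
  R1 -= 1*R0 → (0, 3, 6)  (L[1][0] := 1)
  R2 -= 1*R0 → (0, 3, 4)  (L[2][0] := 1)
[col 1] pivot 3
  R2 -= 1*R1 → (0, 0, 5)  (L[2][1] := 1)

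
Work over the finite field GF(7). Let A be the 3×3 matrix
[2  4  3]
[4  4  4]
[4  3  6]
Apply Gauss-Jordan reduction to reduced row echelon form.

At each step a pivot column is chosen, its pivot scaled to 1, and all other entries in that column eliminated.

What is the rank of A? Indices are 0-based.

rank = 3

pivot(0,0)=2: scale R0 → (1, 2, 5)
  clear (1,0): R1 −= (4)R0 → (0, 3, 5)
  clear (2,0): R2 −= (4)R0 → (0, 2, 0)
pivot(1,1)=3: scale R1 → (0, 1, 4)
  clear (0,1): R0 −= (2)R1 → (1, 0, 4)
  clear (2,1): R2 −= (2)R1 → (0, 0, 6)
pivot(2,2)=6: scale R2 → (0, 0, 1)
  clear (0,2): R0 −= (4)R2 → (1, 0, 0)
  clear (1,2): R1 −= (4)R2 → (0, 1, 0)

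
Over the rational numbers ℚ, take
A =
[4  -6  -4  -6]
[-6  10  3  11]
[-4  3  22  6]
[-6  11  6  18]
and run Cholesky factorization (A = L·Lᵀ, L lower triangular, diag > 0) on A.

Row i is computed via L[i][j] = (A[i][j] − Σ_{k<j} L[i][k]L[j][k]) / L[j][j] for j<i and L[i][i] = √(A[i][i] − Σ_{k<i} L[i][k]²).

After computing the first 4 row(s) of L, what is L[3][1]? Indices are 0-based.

L[3][1] = 2

Step 1: L[0][0] = √(4) = 2.
  L[1][0] = (-6) / L[0][0] = -3.
Step 2: L[1][1] = √(1) = 1.
  L[2][0] = (-4) / L[0][0] = -2.
  L[2][1] = (-3) / L[1][1] = -3.
Step 3: L[2][2] = √(9) = 3.
  L[3][0] = (-6) / L[0][0] = -3.
  L[3][1] = (2) / L[1][1] = 2.
  L[3][2] = (6) / L[2][2] = 2.
Step 4: L[3][3] = √(1) = 1.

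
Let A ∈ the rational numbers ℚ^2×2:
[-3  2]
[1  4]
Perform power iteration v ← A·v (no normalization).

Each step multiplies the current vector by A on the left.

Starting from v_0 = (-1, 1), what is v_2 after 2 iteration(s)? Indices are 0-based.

v_2 = (-9, 17)

v_0 = (-1, 1).
v_1 = A·v_0 = (5, 3).
v_2 = A·v_1 = (-9, 17).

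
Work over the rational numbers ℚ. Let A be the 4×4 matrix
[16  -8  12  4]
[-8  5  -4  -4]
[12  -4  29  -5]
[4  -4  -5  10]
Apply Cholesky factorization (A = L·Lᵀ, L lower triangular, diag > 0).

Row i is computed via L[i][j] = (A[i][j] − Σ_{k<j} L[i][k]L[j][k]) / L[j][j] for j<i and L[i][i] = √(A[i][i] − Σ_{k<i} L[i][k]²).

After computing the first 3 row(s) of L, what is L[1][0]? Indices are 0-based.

Step 1: L[0][0] = √(16) = 4.
  L[1][0] = (-8) / L[0][0] = -2.
Step 2: L[1][1] = √(1) = 1.
  L[2][0] = (12) / L[0][0] = 3.
  L[2][1] = (2) / L[1][1] = 2.
Step 3: L[2][2] = √(16) = 4.

L[1][0] = -2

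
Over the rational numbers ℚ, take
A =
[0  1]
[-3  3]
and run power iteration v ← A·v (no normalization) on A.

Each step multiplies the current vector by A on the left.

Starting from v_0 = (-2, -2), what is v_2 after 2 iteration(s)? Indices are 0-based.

v_0 = (-2, -2).
v_1 = A·v_0 = (-2, 0).
v_2 = A·v_1 = (0, 6).

v_2 = (0, 6)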